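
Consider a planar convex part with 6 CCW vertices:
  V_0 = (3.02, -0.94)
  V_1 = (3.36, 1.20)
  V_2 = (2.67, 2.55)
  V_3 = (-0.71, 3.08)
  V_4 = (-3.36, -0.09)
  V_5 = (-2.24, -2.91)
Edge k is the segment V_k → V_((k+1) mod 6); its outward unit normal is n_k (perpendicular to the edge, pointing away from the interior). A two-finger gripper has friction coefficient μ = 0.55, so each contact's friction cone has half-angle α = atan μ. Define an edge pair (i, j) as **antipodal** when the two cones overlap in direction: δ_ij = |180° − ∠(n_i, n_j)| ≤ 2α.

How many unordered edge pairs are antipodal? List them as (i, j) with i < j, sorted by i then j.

count = 5; pairs: (0,3), (0,4), (1,4), (2,5), (3,5)

α = atan 0.55 = 28.81°;  2α = 57.62°
n_0 = (+0.9876, -0.1569)
n_1 = (+0.8904, +0.4551)
n_2 = (+0.1549, +0.9879)
n_3 = (-0.7672, +0.6414)
n_4 = (-0.9294, -0.3691)
n_5 = (+0.3507, -0.9365)
  (0,1): δ = 143.90°  ·
  (0,2): δ = 89.88°  ·
  (0,3): δ = 30.87°  ✓
  (0,4): δ = 30.69°  ✓
  (0,5): δ = 119.56°  ·
  (1,2): δ = 125.98°  ·
  (1,3): δ = 66.97°  ·
  (1,4): δ = 5.41°  ✓
  (1,5): δ = 83.46°  ·
  (2,3): δ = 120.98°  ·
  (2,4): δ = 59.43°  ·
  (2,5): δ = 29.44°  ✓
  (3,4): δ = 118.44°  ·
  (3,5): δ = 29.57°  ✓
  (4,5): δ = 91.13°  ·
antipodal pairs: 5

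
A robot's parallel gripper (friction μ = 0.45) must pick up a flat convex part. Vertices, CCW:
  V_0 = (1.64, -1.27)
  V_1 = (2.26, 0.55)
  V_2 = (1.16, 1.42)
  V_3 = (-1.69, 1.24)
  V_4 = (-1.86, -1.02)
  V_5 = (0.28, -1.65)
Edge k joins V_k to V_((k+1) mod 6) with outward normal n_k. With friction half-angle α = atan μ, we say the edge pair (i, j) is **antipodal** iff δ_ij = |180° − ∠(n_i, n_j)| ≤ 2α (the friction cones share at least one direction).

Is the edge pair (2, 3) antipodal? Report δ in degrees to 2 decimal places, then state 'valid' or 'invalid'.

α = atan 0.45 = 24.23°;  2α = 48.46°
edge 2: e_2 = (-2.85, -0.18);  n_2 = (-0.0630, +0.9980)
edge 3: e_3 = (-0.17, -2.26);  n_3 = (-0.9972, +0.0750)
∠(n_2, n_3) = 82.08°
δ = |180° − 82.08°| = 97.92°
97.92° > 2α = 48.46°  →  invalid

δ = 97.92°, invalid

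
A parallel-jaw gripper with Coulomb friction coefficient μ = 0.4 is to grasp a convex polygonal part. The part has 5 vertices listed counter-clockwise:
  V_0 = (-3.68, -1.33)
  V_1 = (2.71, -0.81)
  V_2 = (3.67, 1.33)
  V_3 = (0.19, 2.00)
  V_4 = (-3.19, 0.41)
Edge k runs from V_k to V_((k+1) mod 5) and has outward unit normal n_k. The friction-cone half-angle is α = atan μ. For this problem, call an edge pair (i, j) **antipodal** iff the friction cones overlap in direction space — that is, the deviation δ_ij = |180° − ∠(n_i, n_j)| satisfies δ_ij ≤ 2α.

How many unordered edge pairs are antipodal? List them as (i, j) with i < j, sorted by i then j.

α = atan 0.4 = 21.80°;  2α = 43.60°
n_0 = (+0.0811, -0.9967)
n_1 = (+0.9124, -0.4093)
n_2 = (+0.1891, +0.9820)
n_3 = (-0.4257, +0.9049)
n_4 = (-0.9626, +0.2711)
  (0,1): δ = 118.81°  ·
  (0,2): δ = 15.55°  ✓
  (0,3): δ = 20.54°  ✓
  (0,4): δ = 69.62°  ·
  (1,2): δ = 76.74°  ·
  (1,3): δ = 40.65°  ✓
  (1,4): δ = 8.43°  ✓
  (2,3): δ = 143.91°  ·
  (2,4): δ = 94.83°  ·
  (3,4): δ = 130.92°  ·
antipodal pairs: 4

count = 4; pairs: (0,2), (0,3), (1,3), (1,4)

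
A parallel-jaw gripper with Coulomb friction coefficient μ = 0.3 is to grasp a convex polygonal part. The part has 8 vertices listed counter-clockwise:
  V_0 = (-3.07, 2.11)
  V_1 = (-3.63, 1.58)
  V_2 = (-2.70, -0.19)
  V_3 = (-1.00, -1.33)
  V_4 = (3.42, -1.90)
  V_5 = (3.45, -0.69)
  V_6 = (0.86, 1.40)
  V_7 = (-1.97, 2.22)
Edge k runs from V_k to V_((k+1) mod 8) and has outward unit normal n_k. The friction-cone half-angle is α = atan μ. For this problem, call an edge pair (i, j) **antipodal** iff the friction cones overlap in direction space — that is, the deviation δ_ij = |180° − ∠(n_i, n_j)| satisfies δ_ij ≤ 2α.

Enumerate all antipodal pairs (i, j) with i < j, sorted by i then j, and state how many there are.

count = 7; pairs: (1,4), (1,5), (2,5), (2,6), (3,5), (3,6), (3,7)

α = atan 0.3 = 16.70°;  2α = 33.40°
n_0 = (-0.6874, +0.7263)
n_1 = (-0.8852, -0.4651)
n_2 = (-0.5570, -0.8305)
n_3 = (-0.1279, -0.9918)
n_4 = (+0.9997, -0.0248)
n_5 = (+0.6280, +0.7782)
n_6 = (+0.2783, +0.9605)
n_7 = (-0.0995, +0.9950)
  (0,1): δ = 105.70°  ·
  (0,2): δ = 77.27°  ·
  (0,3): δ = 50.77°  ·
  (0,4): δ = 45.16°  ·
  (0,5): δ = 97.67°  ·
  (0,6): δ = 120.42°  ·
  (0,7): δ = 142.29°  ·
  (1,2): δ = 151.56°  ·
  (1,3): δ = 125.07°  ·
  (1,4): δ = 29.14°  ✓
  (1,5): δ = 23.38°  ✓
  (1,6): δ = 46.12°  ·
  (1,7): δ = 67.99°  ·
  (2,3): δ = 153.50°  ·
  (2,4): δ = 57.57°  ·
  (2,5): δ = 5.06°  ✓
  (2,6): δ = 17.69°  ✓
  (2,7): δ = 39.56°  ·
  (3,4): δ = 84.07°  ·
  (3,5): δ = 31.55°  ✓
  (3,6): δ = 8.81°  ✓
  (3,7): δ = 13.06°  ✓
  (4,5): δ = 127.48°  ·
  (4,6): δ = 104.74°  ·
  (4,7): δ = 82.87°  ·
  (5,6): δ = 157.26°  ·
  (5,7): δ = 135.39°  ·
  (6,7): δ = 158.13°  ·
antipodal pairs: 7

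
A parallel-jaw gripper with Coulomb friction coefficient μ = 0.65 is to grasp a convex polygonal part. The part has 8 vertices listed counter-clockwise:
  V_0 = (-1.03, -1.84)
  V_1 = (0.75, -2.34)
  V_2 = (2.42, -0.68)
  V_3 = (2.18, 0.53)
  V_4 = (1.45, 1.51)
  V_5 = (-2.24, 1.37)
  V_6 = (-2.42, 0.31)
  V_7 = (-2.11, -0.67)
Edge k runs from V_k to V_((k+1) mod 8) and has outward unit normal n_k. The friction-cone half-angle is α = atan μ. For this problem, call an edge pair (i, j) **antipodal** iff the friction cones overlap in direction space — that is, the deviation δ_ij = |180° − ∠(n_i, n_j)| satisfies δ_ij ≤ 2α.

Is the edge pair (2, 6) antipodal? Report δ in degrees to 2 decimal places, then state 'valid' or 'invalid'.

α = atan 0.65 = 33.02°;  2α = 66.05°
edge 2: e_2 = (-0.24, +1.21);  n_2 = (+0.9809, +0.1946)
edge 6: e_6 = (+0.31, -0.98);  n_6 = (-0.9534, -0.3016)
∠(n_2, n_6) = 173.67°
δ = |180° − 173.67°| = 6.33°
6.33° ≤ 2α = 66.05°  →  valid

δ = 6.33°, valid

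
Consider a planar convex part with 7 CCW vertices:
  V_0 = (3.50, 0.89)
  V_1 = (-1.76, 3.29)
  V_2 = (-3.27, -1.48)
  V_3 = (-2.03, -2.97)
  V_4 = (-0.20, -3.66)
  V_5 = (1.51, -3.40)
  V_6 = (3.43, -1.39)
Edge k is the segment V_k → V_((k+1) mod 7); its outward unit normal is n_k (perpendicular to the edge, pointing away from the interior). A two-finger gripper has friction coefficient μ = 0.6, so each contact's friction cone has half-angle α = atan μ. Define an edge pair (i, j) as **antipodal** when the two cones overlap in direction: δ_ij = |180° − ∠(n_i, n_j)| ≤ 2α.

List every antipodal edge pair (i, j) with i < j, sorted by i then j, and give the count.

α = atan 0.6 = 30.96°;  2α = 61.93°
n_0 = (+0.4151, +0.9098)
n_1 = (-0.9534, +0.3018)
n_2 = (-0.7686, -0.6397)
n_3 = (-0.3528, -0.9357)
n_4 = (+0.1503, -0.9886)
n_5 = (+0.7231, -0.6907)
n_6 = (+0.9995, -0.0307)
  (0,1): δ = 83.04°  ·
  (0,2): δ = 25.71°  ✓
  (0,3): δ = 3.87°  ✓
  (0,4): δ = 33.17°  ✓
  (0,5): δ = 70.84°  ·
  (0,6): δ = 112.77°  ·
  (1,2): δ = 122.67°  ·
  (1,3): δ = 93.09°  ·
  (1,4): δ = 63.79°  ·
  (1,5): δ = 26.12°  ✓
  (1,6): δ = 15.81°  ✓
  (2,3): δ = 150.43°  ·
  (2,4): δ = 121.12°  ·
  (2,5): δ = 83.46°  ·
  (2,6): δ = 41.53°  ✓
  (3,4): δ = 150.70°  ·
  (3,5): δ = 113.03°  ·
  (3,6): δ = 71.10°  ·
  (4,5): δ = 142.33°  ·
  (4,6): δ = 100.40°  ·
  (5,6): δ = 138.07°  ·
antipodal pairs: 6

count = 6; pairs: (0,2), (0,3), (0,4), (1,5), (1,6), (2,6)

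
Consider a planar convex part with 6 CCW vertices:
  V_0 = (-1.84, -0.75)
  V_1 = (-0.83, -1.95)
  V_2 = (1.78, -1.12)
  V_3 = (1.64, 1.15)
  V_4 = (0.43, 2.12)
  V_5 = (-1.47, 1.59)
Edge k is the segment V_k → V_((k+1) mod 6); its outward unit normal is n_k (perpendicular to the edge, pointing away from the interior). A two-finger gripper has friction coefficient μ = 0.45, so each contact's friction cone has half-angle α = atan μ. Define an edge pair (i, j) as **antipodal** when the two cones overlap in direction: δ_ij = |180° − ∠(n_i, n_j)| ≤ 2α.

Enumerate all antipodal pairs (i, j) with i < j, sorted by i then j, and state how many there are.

count = 4; pairs: (0,2), (0,3), (1,4), (2,5)

α = atan 0.45 = 24.23°;  2α = 48.46°
n_0 = (-0.7651, -0.6439)
n_1 = (+0.3031, -0.9530)
n_2 = (+0.9981, +0.0616)
n_3 = (+0.6255, +0.7802)
n_4 = (-0.2687, +0.9632)
n_5 = (-0.9877, +0.1562)
  (0,1): δ = 112.45°  ·
  (0,2): δ = 36.56°  ✓
  (0,3): δ = 11.20°  ✓
  (0,4): δ = 65.50°  ·
  (0,5): δ = 130.93°  ·
  (1,2): δ = 104.11°  ·
  (1,3): δ = 56.36°  ·
  (1,4): δ = 2.05°  ✓
  (1,5): δ = 63.37°  ·
  (2,3): δ = 132.25°  ·
  (2,4): δ = 77.94°  ·
  (2,5): δ = 12.51°  ✓
  (3,4): δ = 125.70°  ·
  (3,5): δ = 60.27°  ·
  (4,5): δ = 114.57°  ·
antipodal pairs: 4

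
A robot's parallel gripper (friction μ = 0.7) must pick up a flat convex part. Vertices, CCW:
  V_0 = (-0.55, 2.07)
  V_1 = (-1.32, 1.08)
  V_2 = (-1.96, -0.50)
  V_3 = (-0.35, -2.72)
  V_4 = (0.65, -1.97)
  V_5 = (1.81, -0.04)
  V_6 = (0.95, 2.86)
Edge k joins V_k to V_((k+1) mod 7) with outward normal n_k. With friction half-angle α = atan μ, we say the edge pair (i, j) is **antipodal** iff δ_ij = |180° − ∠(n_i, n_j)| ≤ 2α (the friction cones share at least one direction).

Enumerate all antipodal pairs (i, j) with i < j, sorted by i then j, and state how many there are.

α = atan 0.7 = 34.99°;  2α = 69.98°
n_0 = (-0.7894, +0.6139)
n_1 = (-0.9268, +0.3754)
n_2 = (-0.8095, -0.5871)
n_3 = (+0.6000, -0.8000)
n_4 = (+0.8571, -0.5151)
n_5 = (+0.9587, +0.2843)
n_6 = (-0.4660, +0.8848)
  (0,1): δ = 164.18°  ·
  (0,2): δ = 106.17°  ·
  (0,3): δ = 15.26°  ✓
  (0,4): δ = 6.87°  ✓
  (0,5): δ = 54.39°  ✓
  (0,6): δ = 155.65°  ·
  (1,2): δ = 122.00°  ·
  (1,3): δ = 31.08°  ✓
  (1,4): δ = 8.96°  ✓
  (1,5): δ = 38.57°  ✓
  (1,6): δ = 139.83°  ·
  (2,3): δ = 89.08°  ·
  (2,4): δ = 66.96°  ✓
  (2,5): δ = 19.43°  ✓
  (2,6): δ = 81.82°  ·
  (3,4): δ = 157.88°  ·
  (3,5): δ = 110.35°  ·
  (3,6): δ = 9.10°  ✓
  (4,5): δ = 132.47°  ·
  (4,6): δ = 31.22°  ✓
  (5,6): δ = 78.74°  ·
antipodal pairs: 10

count = 10; pairs: (0,3), (0,4), (0,5), (1,3), (1,4), (1,5), (2,4), (2,5), (3,6), (4,6)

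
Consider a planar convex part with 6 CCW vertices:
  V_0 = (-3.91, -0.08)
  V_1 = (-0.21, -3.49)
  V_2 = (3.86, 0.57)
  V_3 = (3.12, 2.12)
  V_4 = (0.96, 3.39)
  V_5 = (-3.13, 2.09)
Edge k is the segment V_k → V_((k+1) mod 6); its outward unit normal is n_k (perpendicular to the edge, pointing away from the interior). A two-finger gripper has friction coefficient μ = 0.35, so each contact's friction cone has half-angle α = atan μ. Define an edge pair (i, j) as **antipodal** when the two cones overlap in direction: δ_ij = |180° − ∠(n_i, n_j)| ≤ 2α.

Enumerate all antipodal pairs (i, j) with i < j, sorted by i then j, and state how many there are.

count = 4; pairs: (0,2), (0,3), (1,4), (1,5)

α = atan 0.35 = 19.29°;  2α = 38.58°
n_0 = (-0.6777, -0.7353)
n_1 = (+0.7062, -0.7080)
n_2 = (+0.9024, +0.4308)
n_3 = (+0.5068, +0.8620)
n_4 = (-0.3029, +0.9530)
n_5 = (-0.9411, +0.3383)
  (0,1): δ = 92.41°  ·
  (0,2): δ = 21.81°  ✓
  (0,3): δ = 12.21°  ✓
  (0,4): δ = 60.30°  ·
  (0,5): δ = 112.89°  ·
  (1,2): δ = 109.41°  ·
  (1,3): δ = 75.38°  ·
  (1,4): δ = 27.30°  ✓
  (1,5): δ = 25.30°  ✓
  (2,3): δ = 145.97°  ·
  (2,4): δ = 97.89°  ·
  (2,5): δ = 45.29°  ·
  (3,4): δ = 131.91°  ·
  (3,5): δ = 79.32°  ·
  (4,5): δ = 127.40°  ·
antipodal pairs: 4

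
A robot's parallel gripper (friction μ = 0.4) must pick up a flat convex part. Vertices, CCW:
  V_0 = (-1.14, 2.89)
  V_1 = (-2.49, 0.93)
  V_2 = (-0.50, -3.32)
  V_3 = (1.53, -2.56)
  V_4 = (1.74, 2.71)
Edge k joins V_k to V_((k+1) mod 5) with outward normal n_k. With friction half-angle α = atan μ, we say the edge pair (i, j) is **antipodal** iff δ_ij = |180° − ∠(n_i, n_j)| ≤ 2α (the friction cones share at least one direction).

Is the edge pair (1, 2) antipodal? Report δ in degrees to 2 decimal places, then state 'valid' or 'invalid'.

α = atan 0.4 = 21.80°;  2α = 43.60°
edge 1: e_1 = (+1.99, -4.25);  n_1 = (-0.9056, -0.4241)
edge 2: e_2 = (+2.03, +0.76);  n_2 = (+0.3506, -0.9365)
∠(n_1, n_2) = 85.43°
δ = |180° − 85.43°| = 94.57°
94.57° > 2α = 43.60°  →  invalid

δ = 94.57°, invalid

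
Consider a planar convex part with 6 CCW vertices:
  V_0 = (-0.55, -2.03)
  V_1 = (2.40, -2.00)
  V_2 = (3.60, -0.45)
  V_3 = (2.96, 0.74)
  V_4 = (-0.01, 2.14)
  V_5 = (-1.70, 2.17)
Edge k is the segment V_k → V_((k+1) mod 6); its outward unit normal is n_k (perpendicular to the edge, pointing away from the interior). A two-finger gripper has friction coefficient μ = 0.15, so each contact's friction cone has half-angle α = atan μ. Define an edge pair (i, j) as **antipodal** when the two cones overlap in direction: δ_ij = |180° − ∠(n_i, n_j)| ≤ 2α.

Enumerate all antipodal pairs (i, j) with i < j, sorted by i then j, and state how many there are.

count = 2; pairs: (0,4), (2,5)

α = atan 0.15 = 8.53°;  2α = 17.06°
n_0 = (+0.0102, -0.9999)
n_1 = (+0.7907, -0.6122)
n_2 = (+0.8807, +0.4737)
n_3 = (+0.4264, +0.9045)
n_4 = (+0.0177, +0.9998)
n_5 = (-0.9645, -0.2641)
  (0,1): δ = 128.33°  ·
  (0,2): δ = 62.31°  ·
  (0,3): δ = 25.82°  ·
  (0,4): δ = 1.60°  ✓
  (0,5): δ = 104.73°  ·
  (1,2): δ = 113.98°  ·
  (1,3): δ = 77.49°  ·
  (1,4): δ = 53.27°  ·
  (1,5): δ = 53.06°  ·
  (2,3): δ = 143.51°  ·
  (2,4): δ = 119.29°  ·
  (2,5): δ = 12.96°  ✓
  (3,4): δ = 155.78°  ·
  (3,5): δ = 49.45°  ·
  (4,5): δ = 73.67°  ·
antipodal pairs: 2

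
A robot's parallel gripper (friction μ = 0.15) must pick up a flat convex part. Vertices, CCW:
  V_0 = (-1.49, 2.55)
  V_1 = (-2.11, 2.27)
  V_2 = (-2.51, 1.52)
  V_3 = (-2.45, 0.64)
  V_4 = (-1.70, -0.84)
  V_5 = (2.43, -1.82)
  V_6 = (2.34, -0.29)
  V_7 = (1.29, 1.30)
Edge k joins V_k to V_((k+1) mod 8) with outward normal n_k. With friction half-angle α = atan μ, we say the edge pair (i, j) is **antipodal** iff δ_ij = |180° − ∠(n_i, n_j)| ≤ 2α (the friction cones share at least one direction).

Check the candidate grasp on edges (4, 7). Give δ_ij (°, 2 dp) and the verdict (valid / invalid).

δ = 10.86°, valid

α = atan 0.15 = 8.53°;  2α = 17.06°
edge 4: e_4 = (+4.13, -0.98);  n_4 = (-0.2309, -0.9730)
edge 7: e_7 = (-2.78, +1.25);  n_7 = (+0.4101, +0.9120)
∠(n_4, n_7) = 169.14°
δ = |180° − 169.14°| = 10.86°
10.86° ≤ 2α = 17.06°  →  valid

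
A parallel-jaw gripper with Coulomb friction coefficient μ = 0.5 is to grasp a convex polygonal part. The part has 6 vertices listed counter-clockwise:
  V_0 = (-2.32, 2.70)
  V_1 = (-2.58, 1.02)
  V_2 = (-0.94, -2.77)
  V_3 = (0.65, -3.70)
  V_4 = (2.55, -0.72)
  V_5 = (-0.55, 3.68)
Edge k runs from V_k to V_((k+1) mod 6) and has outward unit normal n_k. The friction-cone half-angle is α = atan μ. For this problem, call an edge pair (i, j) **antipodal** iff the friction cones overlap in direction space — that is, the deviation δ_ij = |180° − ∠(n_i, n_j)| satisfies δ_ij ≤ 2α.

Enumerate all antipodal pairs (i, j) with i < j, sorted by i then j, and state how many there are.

α = atan 0.5 = 26.57°;  2α = 53.13°
n_0 = (-0.9882, +0.1529)
n_1 = (-0.9178, -0.3971)
n_2 = (-0.5049, -0.8632)
n_3 = (+0.8432, -0.5376)
n_4 = (+0.8175, +0.5760)
n_5 = (-0.4844, +0.8749)
  (0,1): δ = 147.80°  ·
  (0,2): δ = 111.53°  ·
  (0,3): δ = 23.72°  ✓
  (0,4): δ = 43.96°  ✓
  (0,5): δ = 127.77°  ·
  (1,2): δ = 143.72°  ·
  (1,3): δ = 55.92°  ·
  (1,4): δ = 11.77°  ✓
  (1,5): δ = 95.57°  ·
  (2,3): δ = 92.20°  ·
  (2,4): δ = 24.51°  ✓
  (2,5): δ = 59.30°  ·
  (3,4): δ = 112.31°  ·
  (3,5): δ = 28.51°  ✓
  (4,5): δ = 96.19°  ·
antipodal pairs: 5

count = 5; pairs: (0,3), (0,4), (1,4), (2,4), (3,5)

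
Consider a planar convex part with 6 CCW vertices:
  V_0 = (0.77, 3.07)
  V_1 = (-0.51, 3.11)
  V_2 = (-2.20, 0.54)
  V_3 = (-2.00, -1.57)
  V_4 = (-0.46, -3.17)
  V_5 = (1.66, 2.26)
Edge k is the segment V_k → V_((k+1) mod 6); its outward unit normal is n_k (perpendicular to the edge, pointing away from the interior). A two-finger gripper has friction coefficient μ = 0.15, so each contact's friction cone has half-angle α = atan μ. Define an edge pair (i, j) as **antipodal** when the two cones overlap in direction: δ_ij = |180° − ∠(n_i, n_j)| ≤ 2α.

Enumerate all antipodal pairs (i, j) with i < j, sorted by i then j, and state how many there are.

count = 2; pairs: (1,4), (3,5)

α = atan 0.15 = 8.53°;  2α = 17.06°
n_0 = (+0.0312, +0.9995)
n_1 = (-0.8355, +0.5494)
n_2 = (-0.9955, -0.0944)
n_3 = (-0.7205, -0.6935)
n_4 = (+0.9315, -0.3637)
n_5 = (+0.6731, +0.7396)
  (0,1): δ = 121.54°  ·
  (0,2): δ = 82.80°  ·
  (0,3): δ = 44.30°  ·
  (0,4): δ = 70.46°  ·
  (0,5): δ = 139.48°  ·
  (1,2): δ = 141.26°  ·
  (1,3): δ = 102.77°  ·
  (1,4): δ = 12.00°  ✓
  (1,5): δ = 81.02°  ·
  (2,3): δ = 141.51°  ·
  (2,4): δ = 26.74°  ·
  (2,5): δ = 42.28°  ·
  (3,4): δ = 65.23°  ·
  (3,5): δ = 3.79°  ✓
  (4,5): δ = 110.98°  ·
antipodal pairs: 2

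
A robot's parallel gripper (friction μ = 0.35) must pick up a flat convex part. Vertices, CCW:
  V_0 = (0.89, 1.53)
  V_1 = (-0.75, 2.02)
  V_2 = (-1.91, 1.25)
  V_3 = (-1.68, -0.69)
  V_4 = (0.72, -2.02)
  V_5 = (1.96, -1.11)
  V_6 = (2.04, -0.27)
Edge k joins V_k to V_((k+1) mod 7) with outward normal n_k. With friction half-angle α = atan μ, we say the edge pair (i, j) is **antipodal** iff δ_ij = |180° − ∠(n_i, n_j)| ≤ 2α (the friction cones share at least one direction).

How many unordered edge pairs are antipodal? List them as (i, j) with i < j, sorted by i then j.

count = 5; pairs: (0,3), (1,4), (2,5), (2,6), (3,6)

α = atan 0.35 = 19.29°;  2α = 38.58°
n_0 = (+0.2863, +0.9581)
n_1 = (-0.5530, +0.8332)
n_2 = (-0.9930, -0.1177)
n_3 = (-0.4847, -0.8747)
n_4 = (+0.5916, -0.8062)
n_5 = (+0.9955, -0.0948)
n_6 = (+0.8427, +0.5384)
  (0,1): δ = 129.79°  ·
  (0,2): δ = 66.60°  ·
  (0,3): δ = 12.36°  ✓
  (0,4): δ = 52.91°  ·
  (0,5): δ = 101.19°  ·
  (0,6): δ = 139.21°  ·
  (1,2): δ = 116.81°  ·
  (1,3): δ = 62.57°  ·
  (1,4): δ = 2.70°  ✓
  (1,5): δ = 50.98°  ·
  (1,6): δ = 89.00°  ·
  (2,3): δ = 125.75°  ·
  (2,4): δ = 60.49°  ·
  (2,5): δ = 12.20°  ✓
  (2,6): δ = 25.81°  ✓
  (3,4): δ = 114.73°  ·
  (3,5): δ = 66.45°  ·
  (3,6): δ = 28.43°  ✓
  (4,5): δ = 131.71°  ·
  (4,6): δ = 93.70°  ·
  (5,6): δ = 141.99°  ·
antipodal pairs: 5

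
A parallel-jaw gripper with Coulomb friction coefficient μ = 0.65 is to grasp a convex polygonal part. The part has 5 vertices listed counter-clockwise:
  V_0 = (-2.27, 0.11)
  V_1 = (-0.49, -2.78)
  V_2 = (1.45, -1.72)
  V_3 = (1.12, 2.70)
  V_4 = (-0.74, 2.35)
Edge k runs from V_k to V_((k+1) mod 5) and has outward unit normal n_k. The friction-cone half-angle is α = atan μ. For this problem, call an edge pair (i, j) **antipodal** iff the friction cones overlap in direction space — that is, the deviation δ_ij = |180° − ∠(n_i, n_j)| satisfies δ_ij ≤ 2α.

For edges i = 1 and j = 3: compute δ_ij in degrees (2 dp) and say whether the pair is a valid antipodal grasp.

δ = 17.99°, valid

α = atan 0.65 = 33.02°;  2α = 66.05°
edge 1: e_1 = (+1.94, +1.06);  n_1 = (+0.4795, -0.8775)
edge 3: e_3 = (-1.86, -0.35);  n_3 = (-0.1849, +0.9828)
∠(n_1, n_3) = 162.01°
δ = |180° − 162.01°| = 17.99°
17.99° ≤ 2α = 66.05°  →  valid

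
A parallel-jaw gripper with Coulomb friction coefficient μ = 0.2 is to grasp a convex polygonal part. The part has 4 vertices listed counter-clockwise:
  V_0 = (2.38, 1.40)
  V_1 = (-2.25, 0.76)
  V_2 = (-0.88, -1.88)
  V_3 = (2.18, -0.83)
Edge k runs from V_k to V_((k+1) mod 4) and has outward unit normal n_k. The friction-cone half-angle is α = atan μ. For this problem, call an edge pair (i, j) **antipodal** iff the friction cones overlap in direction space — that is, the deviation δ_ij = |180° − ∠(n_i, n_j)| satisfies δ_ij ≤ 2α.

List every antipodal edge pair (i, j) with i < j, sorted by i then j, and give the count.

count = 1; pairs: (0,2)

α = atan 0.2 = 11.31°;  2α = 22.62°
n_0 = (-0.1369, +0.9906)
n_1 = (-0.8876, -0.4606)
n_2 = (+0.3246, -0.9459)
n_3 = (+0.9960, -0.0893)
  (0,1): δ = 70.44°  ·
  (0,2): δ = 11.07°  ✓
  (0,3): δ = 77.01°  ·
  (1,2): δ = 98.49°  ·
  (1,3): δ = 32.55°  ·
  (2,3): δ = 114.06°  ·
antipodal pairs: 1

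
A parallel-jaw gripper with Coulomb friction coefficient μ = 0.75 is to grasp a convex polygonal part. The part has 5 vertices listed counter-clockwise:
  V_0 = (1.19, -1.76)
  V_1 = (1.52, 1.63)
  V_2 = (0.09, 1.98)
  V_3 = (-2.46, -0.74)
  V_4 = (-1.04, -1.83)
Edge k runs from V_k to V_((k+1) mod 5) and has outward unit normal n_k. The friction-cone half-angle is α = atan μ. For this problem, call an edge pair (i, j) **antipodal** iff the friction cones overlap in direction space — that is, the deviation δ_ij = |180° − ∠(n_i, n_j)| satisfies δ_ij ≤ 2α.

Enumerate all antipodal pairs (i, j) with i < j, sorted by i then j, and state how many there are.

α = atan 0.75 = 36.87°;  2α = 73.74°
n_0 = (+0.9953, -0.0969)
n_1 = (+0.2377, +0.9713)
n_2 = (-0.7295, +0.6839)
n_3 = (-0.6089, -0.7932)
n_4 = (+0.0314, -0.9995)
  (0,1): δ = 98.19°  ·
  (0,2): δ = 37.59°  ✓
  (0,3): δ = 58.05°  ✓
  (0,4): δ = 97.36°  ·
  (1,2): δ = 119.40°  ·
  (1,3): δ = 23.76°  ✓
  (1,4): δ = 15.55°  ✓
  (2,3): δ = 84.36°  ·
  (2,4): δ = 45.05°  ✓
  (3,4): δ = 140.69°  ·
antipodal pairs: 5

count = 5; pairs: (0,2), (0,3), (1,3), (1,4), (2,4)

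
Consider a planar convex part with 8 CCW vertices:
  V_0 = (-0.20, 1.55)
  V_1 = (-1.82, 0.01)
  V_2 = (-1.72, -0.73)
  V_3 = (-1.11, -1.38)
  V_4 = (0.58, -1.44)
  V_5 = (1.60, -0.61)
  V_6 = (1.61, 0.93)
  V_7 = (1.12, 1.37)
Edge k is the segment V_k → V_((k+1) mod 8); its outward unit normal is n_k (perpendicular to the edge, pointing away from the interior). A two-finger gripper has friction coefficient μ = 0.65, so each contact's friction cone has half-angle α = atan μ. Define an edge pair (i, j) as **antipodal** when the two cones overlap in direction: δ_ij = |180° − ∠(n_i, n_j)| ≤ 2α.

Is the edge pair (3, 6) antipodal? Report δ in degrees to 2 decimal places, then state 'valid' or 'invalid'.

α = atan 0.65 = 33.02°;  2α = 66.05°
edge 3: e_3 = (+1.69, -0.06);  n_3 = (-0.0355, -0.9994)
edge 6: e_6 = (-0.49, +0.44);  n_6 = (+0.6681, +0.7440)
∠(n_3, n_6) = 140.11°
δ = |180° − 140.11°| = 39.89°
39.89° ≤ 2α = 66.05°  →  valid

δ = 39.89°, valid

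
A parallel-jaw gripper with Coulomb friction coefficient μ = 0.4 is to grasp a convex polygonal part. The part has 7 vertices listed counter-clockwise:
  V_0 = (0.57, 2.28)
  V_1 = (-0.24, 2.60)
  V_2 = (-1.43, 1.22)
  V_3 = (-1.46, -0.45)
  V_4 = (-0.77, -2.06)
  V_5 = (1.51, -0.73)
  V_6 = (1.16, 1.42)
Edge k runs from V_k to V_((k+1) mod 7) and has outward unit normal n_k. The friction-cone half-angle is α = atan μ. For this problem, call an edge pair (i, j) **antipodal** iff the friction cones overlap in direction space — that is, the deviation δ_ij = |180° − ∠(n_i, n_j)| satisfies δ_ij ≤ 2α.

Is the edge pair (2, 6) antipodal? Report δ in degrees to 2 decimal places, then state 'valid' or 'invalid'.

δ = 35.48°, valid

α = atan 0.4 = 21.80°;  2α = 43.60°
edge 2: e_2 = (-0.03, -1.67);  n_2 = (-0.9998, +0.0180)
edge 6: e_6 = (-0.59, +0.86);  n_6 = (+0.8246, +0.5657)
∠(n_2, n_6) = 144.52°
δ = |180° − 144.52°| = 35.48°
35.48° ≤ 2α = 43.60°  →  valid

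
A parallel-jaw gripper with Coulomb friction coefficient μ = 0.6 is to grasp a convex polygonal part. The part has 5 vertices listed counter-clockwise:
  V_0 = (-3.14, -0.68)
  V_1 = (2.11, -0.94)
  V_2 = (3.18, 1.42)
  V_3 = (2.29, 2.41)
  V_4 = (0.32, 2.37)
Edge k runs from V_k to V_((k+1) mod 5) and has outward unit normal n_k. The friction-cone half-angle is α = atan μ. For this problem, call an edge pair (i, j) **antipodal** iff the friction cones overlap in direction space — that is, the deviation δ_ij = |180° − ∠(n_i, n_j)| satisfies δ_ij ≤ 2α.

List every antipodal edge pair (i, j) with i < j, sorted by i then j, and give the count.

count = 4; pairs: (0,2), (0,3), (0,4), (1,4)

α = atan 0.6 = 30.96°;  2α = 61.93°
n_0 = (-0.0495, -0.9988)
n_1 = (+0.9108, -0.4129)
n_2 = (+0.7437, +0.6685)
n_3 = (-0.0203, +0.9998)
n_4 = (-0.6613, +0.7502)
  (0,1): δ = 111.55°  ·
  (0,2): δ = 45.21°  ✓
  (0,3): δ = 4.00°  ✓
  (0,4): δ = 44.23°  ✓
  (1,2): δ = 113.66°  ·
  (1,3): δ = 64.45°  ·
  (1,4): δ = 24.21°  ✓
  (2,3): δ = 130.79°  ·
  (2,4): δ = 90.56°  ·
  (3,4): δ = 139.77°  ·
antipodal pairs: 4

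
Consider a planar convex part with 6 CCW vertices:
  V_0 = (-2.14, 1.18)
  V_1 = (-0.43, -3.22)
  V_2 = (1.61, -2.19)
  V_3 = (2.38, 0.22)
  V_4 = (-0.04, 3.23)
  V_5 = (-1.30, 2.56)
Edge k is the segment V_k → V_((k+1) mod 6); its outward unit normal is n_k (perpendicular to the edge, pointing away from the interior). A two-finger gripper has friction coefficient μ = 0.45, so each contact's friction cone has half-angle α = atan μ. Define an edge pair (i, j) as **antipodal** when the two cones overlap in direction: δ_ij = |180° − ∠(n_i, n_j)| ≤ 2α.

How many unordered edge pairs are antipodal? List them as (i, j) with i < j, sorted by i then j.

count = 6; pairs: (0,2), (0,3), (1,4), (1,5), (2,4), (2,5)

α = atan 0.45 = 24.23°;  2α = 48.46°
n_0 = (-0.9321, -0.3622)
n_1 = (+0.4507, -0.8927)
n_2 = (+0.9526, -0.3043)
n_3 = (+0.7794, +0.6266)
n_4 = (-0.4695, +0.8829)
n_5 = (-0.8542, +0.5199)
  (0,1): δ = 84.45°  ·
  (0,2): δ = 38.96°  ✓
  (0,3): δ = 17.56°  ✓
  (0,4): δ = 96.76°  ·
  (0,5): δ = 127.43°  ·
  (1,2): δ = 134.51°  ·
  (1,3): δ = 77.99°  ·
  (1,4): δ = 1.21°  ✓
  (1,5): δ = 31.88°  ✓
  (2,3): δ = 123.48°  ·
  (2,4): δ = 44.28°  ✓
  (2,5): δ = 13.61°  ✓
  (3,4): δ = 100.80°  ·
  (3,5): δ = 70.13°  ·
  (4,5): δ = 149.33°  ·
antipodal pairs: 6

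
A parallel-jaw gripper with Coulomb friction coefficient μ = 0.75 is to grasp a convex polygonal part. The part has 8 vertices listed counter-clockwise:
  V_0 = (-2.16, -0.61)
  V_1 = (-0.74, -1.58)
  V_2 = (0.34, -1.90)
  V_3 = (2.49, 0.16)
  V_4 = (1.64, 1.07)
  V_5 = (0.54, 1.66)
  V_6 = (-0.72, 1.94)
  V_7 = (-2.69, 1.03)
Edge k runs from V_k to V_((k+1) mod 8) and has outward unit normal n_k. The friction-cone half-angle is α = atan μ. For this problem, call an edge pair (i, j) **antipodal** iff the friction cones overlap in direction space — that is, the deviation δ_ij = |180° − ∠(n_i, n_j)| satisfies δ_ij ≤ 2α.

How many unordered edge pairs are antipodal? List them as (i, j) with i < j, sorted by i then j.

count = 15; pairs: (0,3), (0,4), (0,5), (0,6), (1,3), (1,4), (1,5), (1,6), (2,4), (2,5), (2,6), (2,7), (3,7), (4,7), (5,7)

α = atan 0.75 = 36.87°;  2α = 73.74°
n_0 = (-0.5641, -0.8257)
n_1 = (-0.2841, -0.9588)
n_2 = (+0.6918, -0.7221)
n_3 = (+0.7308, +0.6826)
n_4 = (+0.4727, +0.8812)
n_5 = (+0.2169, +0.9762)
n_6 = (-0.4194, +0.9078)
n_7 = (-0.9515, -0.3075)
  (0,1): δ = 162.17°  ·
  (0,2): δ = 101.89°  ·
  (0,3): δ = 12.62°  ✓
  (0,4): δ = 6.13°  ✓
  (0,5): δ = 21.81°  ✓
  (0,6): δ = 59.13°  ✓
  (0,7): δ = 142.25°  ·
  (1,2): δ = 119.72°  ·
  (1,3): δ = 30.45°  ✓
  (1,4): δ = 11.70°  ✓
  (1,5): δ = 3.98°  ✓
  (1,6): δ = 41.30°  ✓
  (1,7): δ = 124.41°  ·
  (2,3): δ = 90.73°  ·
  (2,4): δ = 71.98°  ✓
  (2,5): δ = 56.30°  ✓
  (2,6): δ = 18.98°  ✓
  (2,7): δ = 64.13°  ✓
  (3,4): δ = 161.25°  ·
  (3,5): δ = 145.58°  ·
  (3,6): δ = 108.25°  ·
  (3,7): δ = 25.14°  ✓
  (4,5): δ = 164.32°  ·
  (4,6): δ = 127.00°  ·
  (4,7): δ = 43.88°  ✓
  (5,6): δ = 142.68°  ·
  (5,7): δ = 59.56°  ✓
  (6,7): δ = 96.88°  ·
antipodal pairs: 15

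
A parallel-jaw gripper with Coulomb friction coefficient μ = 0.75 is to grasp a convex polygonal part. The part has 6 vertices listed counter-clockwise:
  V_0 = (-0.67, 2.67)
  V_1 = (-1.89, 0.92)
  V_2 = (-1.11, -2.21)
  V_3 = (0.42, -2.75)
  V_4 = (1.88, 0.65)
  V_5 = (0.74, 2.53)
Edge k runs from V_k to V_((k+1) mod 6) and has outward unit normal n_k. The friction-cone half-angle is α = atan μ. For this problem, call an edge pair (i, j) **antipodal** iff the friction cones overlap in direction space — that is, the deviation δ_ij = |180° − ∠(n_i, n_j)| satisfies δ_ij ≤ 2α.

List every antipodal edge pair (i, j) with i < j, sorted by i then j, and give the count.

count = 8; pairs: (0,3), (0,4), (1,3), (1,4), (1,5), (2,4), (2,5), (3,5)

α = atan 0.75 = 36.87°;  2α = 73.74°
n_0 = (-0.8203, +0.5719)
n_1 = (-0.9703, -0.2418)
n_2 = (-0.3328, -0.9430)
n_3 = (+0.9189, -0.3946)
n_4 = (+0.8551, +0.5185)
n_5 = (+0.0988, +0.9951)
  (0,1): δ = 131.12°  ·
  (0,2): δ = 74.56°  ·
  (0,3): δ = 11.64°  ✓
  (0,4): δ = 66.11°  ✓
  (0,5): δ = 119.21°  ·
  (1,2): δ = 123.43°  ·
  (1,3): δ = 37.23°  ✓
  (1,4): δ = 17.24°  ✓
  (1,5): δ = 70.34°  ✓
  (2,3): δ = 93.80°  ·
  (2,4): δ = 39.33°  ✓
  (2,5): δ = 13.77°  ✓
  (3,4): δ = 125.53°  ·
  (3,5): δ = 72.43°  ✓
  (4,5): δ = 126.90°  ·
antipodal pairs: 8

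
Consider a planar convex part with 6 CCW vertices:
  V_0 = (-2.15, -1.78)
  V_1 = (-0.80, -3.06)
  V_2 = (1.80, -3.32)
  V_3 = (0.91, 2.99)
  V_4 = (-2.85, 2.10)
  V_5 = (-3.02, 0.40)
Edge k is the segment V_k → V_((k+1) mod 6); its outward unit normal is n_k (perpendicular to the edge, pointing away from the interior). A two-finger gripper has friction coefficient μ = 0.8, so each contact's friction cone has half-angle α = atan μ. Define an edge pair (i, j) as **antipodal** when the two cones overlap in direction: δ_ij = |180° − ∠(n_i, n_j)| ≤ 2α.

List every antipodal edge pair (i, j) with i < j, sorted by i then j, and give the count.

α = atan 0.8 = 38.66°;  2α = 77.32°
n_0 = (-0.6880, -0.7257)
n_1 = (-0.0995, -0.9950)
n_2 = (+0.9902, +0.1397)
n_3 = (-0.2303, +0.9731)
n_4 = (-0.9950, +0.0995)
n_5 = (-0.9288, -0.3707)
  (0,1): δ = 142.24°  ·
  (0,2): δ = 38.50°  ✓
  (0,3): δ = 56.79°  ✓
  (0,4): δ = 127.76°  ·
  (0,5): δ = 155.23°  ·
  (1,2): δ = 76.26°  ✓
  (1,3): δ = 19.03°  ✓
  (1,4): δ = 90.00°  ·
  (1,5): δ = 117.47°  ·
  (2,3): δ = 84.71°  ·
  (2,4): δ = 13.74°  ✓
  (2,5): δ = 13.73°  ✓
  (3,4): δ = 109.03°  ·
  (3,5): δ = 81.56°  ·
  (4,5): δ = 152.53°  ·
antipodal pairs: 6

count = 6; pairs: (0,2), (0,3), (1,2), (1,3), (2,4), (2,5)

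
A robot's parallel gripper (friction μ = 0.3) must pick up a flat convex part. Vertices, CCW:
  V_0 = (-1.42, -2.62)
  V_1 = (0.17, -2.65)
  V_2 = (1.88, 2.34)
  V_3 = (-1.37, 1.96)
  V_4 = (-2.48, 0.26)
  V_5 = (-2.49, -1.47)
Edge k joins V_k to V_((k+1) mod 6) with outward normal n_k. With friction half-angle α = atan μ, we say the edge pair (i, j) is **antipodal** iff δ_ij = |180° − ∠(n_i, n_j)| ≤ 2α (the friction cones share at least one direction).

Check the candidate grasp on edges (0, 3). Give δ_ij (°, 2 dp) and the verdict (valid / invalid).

δ = 57.94°, invalid

α = atan 0.3 = 16.70°;  2α = 33.40°
edge 0: e_0 = (+1.59, -0.03);  n_0 = (-0.0189, -0.9998)
edge 3: e_3 = (-1.11, -1.70);  n_3 = (-0.8373, +0.5467)
∠(n_0, n_3) = 122.06°
δ = |180° − 122.06°| = 57.94°
57.94° > 2α = 33.40°  →  invalid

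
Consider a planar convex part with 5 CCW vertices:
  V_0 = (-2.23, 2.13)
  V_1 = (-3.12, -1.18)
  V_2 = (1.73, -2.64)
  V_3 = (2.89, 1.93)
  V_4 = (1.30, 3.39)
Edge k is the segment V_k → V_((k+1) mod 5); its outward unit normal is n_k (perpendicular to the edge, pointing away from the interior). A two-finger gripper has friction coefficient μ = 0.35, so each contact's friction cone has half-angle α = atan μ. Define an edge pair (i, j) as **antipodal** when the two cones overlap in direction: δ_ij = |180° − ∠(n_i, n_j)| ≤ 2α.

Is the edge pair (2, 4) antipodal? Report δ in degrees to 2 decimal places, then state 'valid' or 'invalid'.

δ = 56.11°, invalid

α = atan 0.35 = 19.29°;  2α = 38.58°
edge 2: e_2 = (+1.16, +4.57);  n_2 = (+0.9693, -0.2460)
edge 4: e_4 = (-3.53, -1.26);  n_4 = (-0.3362, +0.9418)
∠(n_2, n_4) = 123.89°
δ = |180° − 123.89°| = 56.11°
56.11° > 2α = 38.58°  →  invalid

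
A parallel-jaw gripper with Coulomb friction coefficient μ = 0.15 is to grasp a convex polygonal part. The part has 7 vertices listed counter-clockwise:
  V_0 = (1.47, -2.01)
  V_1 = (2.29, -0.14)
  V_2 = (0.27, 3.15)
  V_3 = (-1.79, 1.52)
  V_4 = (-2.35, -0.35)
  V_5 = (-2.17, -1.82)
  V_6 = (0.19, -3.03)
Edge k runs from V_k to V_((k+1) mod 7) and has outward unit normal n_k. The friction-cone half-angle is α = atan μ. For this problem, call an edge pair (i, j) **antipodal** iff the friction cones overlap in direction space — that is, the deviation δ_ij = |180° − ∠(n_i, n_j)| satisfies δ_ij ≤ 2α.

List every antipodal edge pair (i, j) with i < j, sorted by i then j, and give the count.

count = 2; pairs: (0,3), (2,6)

α = atan 0.15 = 8.53°;  2α = 17.06°
n_0 = (+0.9158, -0.4016)
n_1 = (+0.8522, +0.5232)
n_2 = (-0.6205, +0.7842)
n_3 = (-0.9580, +0.2869)
n_4 = (-0.9926, -0.1215)
n_5 = (-0.4562, -0.8899)
n_6 = (+0.6232, -0.7821)
  (0,1): δ = 124.77°  ·
  (0,2): δ = 27.97°  ·
  (0,3): δ = 7.01°  ✓
  (0,4): δ = 30.66°  ·
  (0,5): δ = 86.53°  ·
  (0,6): δ = 152.23°  ·
  (1,2): δ = 83.20°  ·
  (1,3): δ = 48.22°  ·
  (1,4): δ = 24.57°  ·
  (1,5): δ = 31.31°  ·
  (1,6): δ = 97.00°  ·
  (2,3): δ = 145.02°  ·
  (2,4): δ = 121.37°  ·
  (2,5): δ = 65.50°  ·
  (2,6): δ = 0.20°  ✓
  (3,4): δ = 156.35°  ·
  (3,5): δ = 100.47°  ·
  (3,6): δ = 34.78°  ·
  (4,5): δ = 124.13°  ·
  (4,6): δ = 58.43°  ·
  (5,6): δ = 114.30°  ·
antipodal pairs: 2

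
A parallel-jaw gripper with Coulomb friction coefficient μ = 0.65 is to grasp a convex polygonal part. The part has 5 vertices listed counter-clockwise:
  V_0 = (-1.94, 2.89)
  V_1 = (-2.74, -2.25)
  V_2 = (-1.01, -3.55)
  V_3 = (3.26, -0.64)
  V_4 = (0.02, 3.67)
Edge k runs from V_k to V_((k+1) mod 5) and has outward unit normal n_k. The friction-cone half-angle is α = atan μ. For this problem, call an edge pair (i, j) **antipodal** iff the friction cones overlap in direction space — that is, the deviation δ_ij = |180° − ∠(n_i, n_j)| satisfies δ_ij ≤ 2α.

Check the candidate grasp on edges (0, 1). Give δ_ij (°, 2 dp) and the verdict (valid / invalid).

δ = 118.08°, invalid

α = atan 0.65 = 33.02°;  2α = 66.05°
edge 0: e_0 = (-0.80, -5.14);  n_0 = (-0.9881, +0.1538)
edge 1: e_1 = (+1.73, -1.30);  n_1 = (-0.6007, -0.7994)
∠(n_0, n_1) = 61.92°
δ = |180° − 61.92°| = 118.08°
118.08° > 2α = 66.05°  →  invalid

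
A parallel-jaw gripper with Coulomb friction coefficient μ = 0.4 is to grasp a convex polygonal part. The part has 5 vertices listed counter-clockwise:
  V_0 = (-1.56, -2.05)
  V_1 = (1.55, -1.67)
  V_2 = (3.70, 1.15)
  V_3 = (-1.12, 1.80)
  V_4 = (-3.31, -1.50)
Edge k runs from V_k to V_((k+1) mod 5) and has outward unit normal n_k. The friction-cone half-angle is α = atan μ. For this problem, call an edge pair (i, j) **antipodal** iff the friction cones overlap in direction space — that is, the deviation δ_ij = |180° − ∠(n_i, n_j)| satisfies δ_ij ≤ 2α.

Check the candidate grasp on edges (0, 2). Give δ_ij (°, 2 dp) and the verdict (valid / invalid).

α = atan 0.4 = 21.80°;  2α = 43.60°
edge 0: e_0 = (+3.11, +0.38);  n_0 = (+0.1213, -0.9926)
edge 2: e_2 = (-4.82, +0.65);  n_2 = (+0.1336, +0.9910)
∠(n_0, n_2) = 165.35°
δ = |180° − 165.35°| = 14.65°
14.65° ≤ 2α = 43.60°  →  valid

δ = 14.65°, valid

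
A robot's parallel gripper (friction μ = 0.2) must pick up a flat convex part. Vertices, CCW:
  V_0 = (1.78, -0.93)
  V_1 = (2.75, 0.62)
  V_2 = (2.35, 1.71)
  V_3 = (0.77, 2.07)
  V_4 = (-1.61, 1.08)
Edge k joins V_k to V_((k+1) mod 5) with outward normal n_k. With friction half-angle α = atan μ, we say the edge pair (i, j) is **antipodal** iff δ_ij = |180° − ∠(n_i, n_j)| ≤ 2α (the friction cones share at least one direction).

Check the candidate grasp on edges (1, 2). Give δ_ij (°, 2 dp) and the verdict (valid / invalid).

α = atan 0.2 = 11.31°;  2α = 22.62°
edge 1: e_1 = (-0.40, +1.09);  n_1 = (+0.9388, +0.3445)
edge 2: e_2 = (-1.58, +0.36);  n_2 = (+0.2222, +0.9750)
∠(n_1, n_2) = 57.01°
δ = |180° − 57.01°| = 122.99°
122.99° > 2α = 22.62°  →  invalid

δ = 122.99°, invalid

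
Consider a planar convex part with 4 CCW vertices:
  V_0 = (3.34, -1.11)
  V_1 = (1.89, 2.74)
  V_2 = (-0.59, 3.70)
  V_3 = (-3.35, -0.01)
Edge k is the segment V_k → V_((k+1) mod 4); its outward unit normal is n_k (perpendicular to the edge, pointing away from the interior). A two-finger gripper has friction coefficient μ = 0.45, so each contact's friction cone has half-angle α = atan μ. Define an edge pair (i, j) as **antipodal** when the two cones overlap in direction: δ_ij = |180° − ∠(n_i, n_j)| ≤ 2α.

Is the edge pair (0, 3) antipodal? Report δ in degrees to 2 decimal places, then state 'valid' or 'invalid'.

α = atan 0.45 = 24.23°;  2α = 48.46°
edge 0: e_0 = (-1.45, +3.85);  n_0 = (+0.9358, +0.3525)
edge 3: e_3 = (+6.69, -1.10);  n_3 = (-0.1622, -0.9868)
∠(n_0, n_3) = 119.97°
δ = |180° − 119.97°| = 60.03°
60.03° > 2α = 48.46°  →  invalid

δ = 60.03°, invalid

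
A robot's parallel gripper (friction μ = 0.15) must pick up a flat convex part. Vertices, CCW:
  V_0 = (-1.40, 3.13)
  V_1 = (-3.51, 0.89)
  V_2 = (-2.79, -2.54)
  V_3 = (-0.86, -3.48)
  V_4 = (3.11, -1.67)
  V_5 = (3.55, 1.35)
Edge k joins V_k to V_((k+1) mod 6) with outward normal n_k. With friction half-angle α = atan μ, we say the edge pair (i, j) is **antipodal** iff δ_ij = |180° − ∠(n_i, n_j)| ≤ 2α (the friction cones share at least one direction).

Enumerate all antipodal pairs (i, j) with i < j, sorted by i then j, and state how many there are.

α = atan 0.15 = 8.53°;  2α = 17.06°
n_0 = (-0.7279, +0.6857)
n_1 = (-0.9787, -0.2054)
n_2 = (-0.4379, -0.8990)
n_3 = (+0.4148, -0.9099)
n_4 = (+0.9896, -0.1442)
n_5 = (+0.3384, +0.9410)
  (0,1): δ = 124.86°  ·
  (0,2): δ = 72.68°  ·
  (0,3): δ = 22.20°  ·
  (0,4): δ = 35.00°  ·
  (0,5): δ = 113.51°  ·
  (1,2): δ = 127.82°  ·
  (1,3): δ = 77.35°  ·
  (1,4): δ = 20.14°  ·
  (1,5): δ = 58.37°  ·
  (2,3): δ = 129.52°  ·
  (2,4): δ = 72.32°  ·
  (2,5): δ = 6.19°  ✓
  (3,4): δ = 122.80°  ·
  (3,5): δ = 44.29°  ·
  (4,5): δ = 101.49°  ·
antipodal pairs: 1

count = 1; pairs: (2,5)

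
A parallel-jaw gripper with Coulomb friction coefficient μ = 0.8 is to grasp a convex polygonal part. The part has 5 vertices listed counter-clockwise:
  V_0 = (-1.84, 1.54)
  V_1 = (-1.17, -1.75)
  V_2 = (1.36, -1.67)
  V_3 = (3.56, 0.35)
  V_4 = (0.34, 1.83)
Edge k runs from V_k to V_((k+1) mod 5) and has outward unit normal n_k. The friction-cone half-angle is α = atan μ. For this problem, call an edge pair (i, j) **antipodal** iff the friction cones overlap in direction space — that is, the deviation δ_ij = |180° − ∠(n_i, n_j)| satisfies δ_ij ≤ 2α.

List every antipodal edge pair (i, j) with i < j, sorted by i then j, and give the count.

count = 6; pairs: (0,2), (0,3), (1,3), (1,4), (2,3), (2,4)

α = atan 0.8 = 38.66°;  2α = 77.32°
n_0 = (-0.9799, -0.1996)
n_1 = (+0.0316, -0.9995)
n_2 = (+0.6763, -0.7366)
n_3 = (+0.4176, +0.9086)
n_4 = (-0.1319, +0.9913)
  (0,1): δ = 99.70°  ·
  (0,2): δ = 58.95°  ✓
  (0,3): δ = 53.80°  ✓
  (0,4): δ = 86.07°  ·
  (1,2): δ = 139.25°  ·
  (1,3): δ = 26.50°  ✓
  (1,4): δ = 5.77°  ✓
  (2,3): δ = 67.24°  ✓
  (2,4): δ = 34.98°  ✓
  (3,4): δ = 147.74°  ·
antipodal pairs: 6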